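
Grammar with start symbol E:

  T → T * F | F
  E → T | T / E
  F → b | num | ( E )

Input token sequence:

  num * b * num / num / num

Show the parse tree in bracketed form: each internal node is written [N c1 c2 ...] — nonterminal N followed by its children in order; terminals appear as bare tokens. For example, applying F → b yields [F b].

[E [T [T [T [F num]] * [F b]] * [F num]] / [E [T [F num]] / [E [T [F num]]]]]

E
T / E
T * F / E
T * F * F / E
F * F * F / E
num * F * F / E
num * b * F / E
num * b * num / E
num * b * num / T / E
num * b * num / F / E
num * b * num / num / E
num * b * num / num / T
num * b * num / num / F
num * b * num / num / num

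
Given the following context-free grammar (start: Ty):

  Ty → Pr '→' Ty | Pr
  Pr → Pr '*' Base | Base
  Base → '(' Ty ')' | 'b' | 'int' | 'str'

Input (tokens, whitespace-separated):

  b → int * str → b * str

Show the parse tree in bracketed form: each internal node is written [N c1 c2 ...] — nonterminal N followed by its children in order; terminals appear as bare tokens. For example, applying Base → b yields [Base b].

Ty
Pr → Ty
Base → Ty
b → Ty
b → Pr → Ty
b → Pr * Base → Ty
b → Base * Base → Ty
b → int * Base → Ty
b → int * str → Ty
b → int * str → Pr
b → int * str → Pr * Base
b → int * str → Base * Base
b → int * str → b * Base
b → int * str → b * str

[Ty [Pr [Base b]] → [Ty [Pr [Pr [Base int]] * [Base str]] → [Ty [Pr [Pr [Base b]] * [Base str]]]]]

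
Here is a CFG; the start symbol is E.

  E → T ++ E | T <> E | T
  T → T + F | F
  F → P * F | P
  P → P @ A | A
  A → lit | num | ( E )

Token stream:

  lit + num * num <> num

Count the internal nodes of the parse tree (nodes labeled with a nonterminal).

17

[E [T [T [F [P [A lit]]]] + [F [P [A num]] * [F [P [A num]]]]] <> [E [T [F [P [A num]]]]]]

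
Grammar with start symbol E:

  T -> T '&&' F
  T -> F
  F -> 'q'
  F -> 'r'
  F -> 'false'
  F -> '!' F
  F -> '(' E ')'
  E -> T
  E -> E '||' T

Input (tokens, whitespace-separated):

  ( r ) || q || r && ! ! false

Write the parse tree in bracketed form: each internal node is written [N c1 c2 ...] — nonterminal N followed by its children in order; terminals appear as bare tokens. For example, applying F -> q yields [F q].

E
E || T
E || T || T
T || T || T
F || T || T
( E ) || T || T
( T ) || T || T
( F ) || T || T
( r ) || T || T
( r ) || F || T
( r ) || q || T
( r ) || q || T && F
( r ) || q || F && F
( r ) || q || r && F
( r ) || q || r && ! F
( r ) || q || r && ! ! F
( r ) || q || r && ! ! false

[E [E [E [T [F ( [E [T [F r]]] )]]] || [T [F q]]] || [T [T [F r]] && [F ! [F ! [F false]]]]]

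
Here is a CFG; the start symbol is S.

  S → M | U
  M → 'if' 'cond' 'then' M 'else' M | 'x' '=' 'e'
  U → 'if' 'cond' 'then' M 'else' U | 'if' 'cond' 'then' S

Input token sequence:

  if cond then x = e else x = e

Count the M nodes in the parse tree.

3

[S [M if cond then [M x = e] else [M x = e]]]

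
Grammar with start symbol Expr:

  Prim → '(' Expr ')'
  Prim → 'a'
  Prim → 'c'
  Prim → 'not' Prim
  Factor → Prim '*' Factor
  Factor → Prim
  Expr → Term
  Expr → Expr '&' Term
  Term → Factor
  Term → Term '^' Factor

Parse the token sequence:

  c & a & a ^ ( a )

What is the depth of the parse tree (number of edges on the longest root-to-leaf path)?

[Expr [Expr [Expr [Term [Factor [Prim c]]]] & [Term [Factor [Prim a]]]] & [Term [Term [Factor [Prim a]]] ^ [Factor [Prim ( [Expr [Term [Factor [Prim a]]]] )]]]]

8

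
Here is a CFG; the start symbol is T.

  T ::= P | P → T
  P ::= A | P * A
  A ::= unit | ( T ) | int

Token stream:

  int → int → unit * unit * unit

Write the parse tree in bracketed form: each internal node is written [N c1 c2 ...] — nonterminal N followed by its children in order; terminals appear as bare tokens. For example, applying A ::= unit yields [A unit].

T
P → T
A → T
int → T
int → P → T
int → A → T
int → int → T
int → int → P
int → int → P * A
int → int → P * A * A
int → int → A * A * A
int → int → unit * A * A
int → int → unit * unit * A
int → int → unit * unit * unit

[T [P [A int]] → [T [P [A int]] → [T [P [P [P [A unit]] * [A unit]] * [A unit]]]]]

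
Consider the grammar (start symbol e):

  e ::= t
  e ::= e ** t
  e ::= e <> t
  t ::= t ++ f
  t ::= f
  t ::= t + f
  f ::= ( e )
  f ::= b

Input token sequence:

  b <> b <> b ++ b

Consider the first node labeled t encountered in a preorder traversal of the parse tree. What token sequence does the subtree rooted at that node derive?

b

[e [e [e [t [f b]]] <> [t [f b]]] <> [t [t [f b]] ++ [f b]]]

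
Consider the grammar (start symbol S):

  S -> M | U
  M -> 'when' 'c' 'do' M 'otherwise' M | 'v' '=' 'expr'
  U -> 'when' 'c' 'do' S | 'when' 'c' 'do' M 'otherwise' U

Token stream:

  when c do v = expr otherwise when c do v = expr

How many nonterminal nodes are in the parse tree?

[S [U when c do [M v = expr] otherwise [U when c do [S [M v = expr]]]]]

6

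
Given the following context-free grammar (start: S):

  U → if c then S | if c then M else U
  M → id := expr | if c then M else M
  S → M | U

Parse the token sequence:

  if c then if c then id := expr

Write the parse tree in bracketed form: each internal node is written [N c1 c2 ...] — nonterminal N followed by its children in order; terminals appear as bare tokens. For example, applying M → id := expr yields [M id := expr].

S
U
if c then S
if c then U
if c then if c then S
if c then if c then M
if c then if c then id := expr

[S [U if c then [S [U if c then [S [M id := expr]]]]]]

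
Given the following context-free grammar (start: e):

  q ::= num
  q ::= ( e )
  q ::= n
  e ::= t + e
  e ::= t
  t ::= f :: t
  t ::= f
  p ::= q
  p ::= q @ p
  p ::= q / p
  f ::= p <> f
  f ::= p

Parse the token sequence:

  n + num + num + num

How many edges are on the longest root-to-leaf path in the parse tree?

[e [t [f [p [q n]]]] + [e [t [f [p [q num]]]] + [e [t [f [p [q num]]]] + [e [t [f [p [q num]]]]]]]]

8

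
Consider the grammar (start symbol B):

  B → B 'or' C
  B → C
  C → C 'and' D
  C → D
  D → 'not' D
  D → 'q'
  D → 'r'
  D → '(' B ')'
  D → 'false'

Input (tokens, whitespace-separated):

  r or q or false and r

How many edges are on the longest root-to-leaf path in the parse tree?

[B [B [B [C [D r]]] or [C [D q]]] or [C [C [D false]] and [D r]]]

5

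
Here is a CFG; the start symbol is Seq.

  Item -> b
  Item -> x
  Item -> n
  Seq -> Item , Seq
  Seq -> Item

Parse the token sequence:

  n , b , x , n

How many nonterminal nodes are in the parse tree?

[Seq [Item n] , [Seq [Item b] , [Seq [Item x] , [Seq [Item n]]]]]

8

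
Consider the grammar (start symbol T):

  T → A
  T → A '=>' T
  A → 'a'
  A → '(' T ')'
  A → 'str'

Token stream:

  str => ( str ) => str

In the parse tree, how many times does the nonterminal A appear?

[T [A str] => [T [A ( [T [A str]] )] => [T [A str]]]]

4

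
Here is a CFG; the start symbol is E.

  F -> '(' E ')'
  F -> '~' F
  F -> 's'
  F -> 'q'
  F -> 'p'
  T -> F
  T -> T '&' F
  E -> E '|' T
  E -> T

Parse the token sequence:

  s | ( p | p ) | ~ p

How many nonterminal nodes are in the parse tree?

[E [E [E [T [F s]]] | [T [F ( [E [E [T [F p]]] | [T [F p]]] )]]] | [T [F ~ [F p]]]]

16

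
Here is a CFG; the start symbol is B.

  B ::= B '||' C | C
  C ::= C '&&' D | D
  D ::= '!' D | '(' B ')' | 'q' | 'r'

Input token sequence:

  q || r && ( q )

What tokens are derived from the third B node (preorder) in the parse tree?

[B [B [C [D q]]] || [C [C [D r]] && [D ( [B [C [D q]]] )]]]

q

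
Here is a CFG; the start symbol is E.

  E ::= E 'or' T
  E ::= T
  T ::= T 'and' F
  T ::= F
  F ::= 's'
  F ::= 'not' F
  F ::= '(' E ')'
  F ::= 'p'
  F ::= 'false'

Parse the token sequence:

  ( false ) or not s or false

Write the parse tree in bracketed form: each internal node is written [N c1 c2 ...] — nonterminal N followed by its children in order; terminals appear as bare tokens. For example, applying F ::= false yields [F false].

E
E or T
E or T or T
T or T or T
F or T or T
( E ) or T or T
( T ) or T or T
( F ) or T or T
( false ) or T or T
( false ) or F or T
( false ) or not F or T
( false ) or not s or T
( false ) or not s or F
( false ) or not s or false

[E [E [E [T [F ( [E [T [F false]]] )]]] or [T [F not [F s]]]] or [T [F false]]]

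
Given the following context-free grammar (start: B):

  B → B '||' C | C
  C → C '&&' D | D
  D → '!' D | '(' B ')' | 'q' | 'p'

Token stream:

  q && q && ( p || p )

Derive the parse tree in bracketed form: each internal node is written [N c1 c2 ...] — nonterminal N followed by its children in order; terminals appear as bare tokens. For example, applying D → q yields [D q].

B
C
C && D
C && D && D
D && D && D
q && D && D
q && q && D
q && q && ( B )
q && q && ( B || C )
q && q && ( C || C )
q && q && ( D || C )
q && q && ( p || C )
q && q && ( p || D )
q && q && ( p || p )

[B [C [C [C [D q]] && [D q]] && [D ( [B [B [C [D p]]] || [C [D p]]] )]]]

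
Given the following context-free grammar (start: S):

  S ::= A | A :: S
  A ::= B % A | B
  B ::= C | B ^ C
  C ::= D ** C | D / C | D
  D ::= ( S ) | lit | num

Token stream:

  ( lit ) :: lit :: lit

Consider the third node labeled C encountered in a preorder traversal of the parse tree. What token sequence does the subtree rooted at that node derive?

[S [A [B [C [D ( [S [A [B [C [D lit]]]]] )]]]] :: [S [A [B [C [D lit]]]] :: [S [A [B [C [D lit]]]]]]]

lit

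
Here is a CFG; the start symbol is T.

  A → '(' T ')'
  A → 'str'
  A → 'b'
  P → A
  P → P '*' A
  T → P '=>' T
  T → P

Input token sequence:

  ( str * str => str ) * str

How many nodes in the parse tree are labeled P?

[T [P [P [A ( [T [P [P [A str]] * [A str]] => [T [P [A str]]]] )]] * [A str]]]

5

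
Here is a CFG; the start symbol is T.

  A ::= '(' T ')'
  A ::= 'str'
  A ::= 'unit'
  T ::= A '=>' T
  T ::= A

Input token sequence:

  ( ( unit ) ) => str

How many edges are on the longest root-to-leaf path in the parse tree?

6

[T [A ( [T [A ( [T [A unit]] )]] )] => [T [A str]]]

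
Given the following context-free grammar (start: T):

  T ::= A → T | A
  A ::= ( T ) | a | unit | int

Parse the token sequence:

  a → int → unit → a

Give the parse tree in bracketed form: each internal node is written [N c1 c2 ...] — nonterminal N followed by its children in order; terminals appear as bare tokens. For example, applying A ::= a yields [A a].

[T [A a] → [T [A int] → [T [A unit] → [T [A a]]]]]

T
A → T
a → T
a → A → T
a → int → T
a → int → A → T
a → int → unit → T
a → int → unit → A
a → int → unit → a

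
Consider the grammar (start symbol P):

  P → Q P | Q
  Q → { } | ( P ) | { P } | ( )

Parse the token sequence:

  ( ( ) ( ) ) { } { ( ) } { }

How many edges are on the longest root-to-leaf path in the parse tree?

[P [Q ( [P [Q ( )] [P [Q ( )]]] )] [P [Q { }] [P [Q { [P [Q ( )]] }] [P [Q { }]]]]]

6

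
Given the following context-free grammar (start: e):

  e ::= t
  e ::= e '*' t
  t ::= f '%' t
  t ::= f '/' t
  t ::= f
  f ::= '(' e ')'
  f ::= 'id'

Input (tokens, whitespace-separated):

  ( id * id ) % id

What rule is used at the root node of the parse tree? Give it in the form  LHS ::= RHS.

e ::= t

[e [t [f ( [e [e [t [f id]]] * [t [f id]]] )] % [t [f id]]]]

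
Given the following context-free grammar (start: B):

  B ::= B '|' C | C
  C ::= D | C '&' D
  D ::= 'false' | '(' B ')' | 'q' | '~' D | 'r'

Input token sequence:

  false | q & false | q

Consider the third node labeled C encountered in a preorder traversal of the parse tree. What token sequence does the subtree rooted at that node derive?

q

[B [B [B [C [D false]]] | [C [C [D q]] & [D false]]] | [C [D q]]]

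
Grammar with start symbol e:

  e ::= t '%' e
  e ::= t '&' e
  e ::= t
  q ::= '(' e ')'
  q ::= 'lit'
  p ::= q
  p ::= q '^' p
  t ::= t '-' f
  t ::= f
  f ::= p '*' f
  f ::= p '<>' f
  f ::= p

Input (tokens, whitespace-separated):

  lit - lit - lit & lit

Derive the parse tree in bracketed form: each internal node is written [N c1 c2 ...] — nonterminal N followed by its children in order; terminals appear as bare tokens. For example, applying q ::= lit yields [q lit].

[e [t [t [t [f [p [q lit]]]] - [f [p [q lit]]]] - [f [p [q lit]]]] & [e [t [f [p [q lit]]]]]]

e
t & e
t - f & e
t - f - f & e
f - f - f & e
p - f - f & e
q - f - f & e
lit - f - f & e
lit - p - f & e
lit - q - f & e
lit - lit - f & e
lit - lit - p & e
lit - lit - q & e
lit - lit - lit & e
lit - lit - lit & t
lit - lit - lit & f
lit - lit - lit & p
lit - lit - lit & q
lit - lit - lit & lit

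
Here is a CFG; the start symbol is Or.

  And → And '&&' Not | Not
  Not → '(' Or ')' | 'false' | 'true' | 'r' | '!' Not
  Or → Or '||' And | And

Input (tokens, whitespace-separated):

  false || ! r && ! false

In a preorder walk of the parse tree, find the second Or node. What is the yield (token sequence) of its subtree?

false

[Or [Or [And [Not false]]] || [And [And [Not ! [Not r]]] && [Not ! [Not false]]]]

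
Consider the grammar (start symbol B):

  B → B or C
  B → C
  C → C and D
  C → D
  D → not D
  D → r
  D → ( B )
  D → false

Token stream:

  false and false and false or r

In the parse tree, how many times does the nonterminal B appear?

[B [B [C [C [C [D false]] and [D false]] and [D false]]] or [C [D r]]]

2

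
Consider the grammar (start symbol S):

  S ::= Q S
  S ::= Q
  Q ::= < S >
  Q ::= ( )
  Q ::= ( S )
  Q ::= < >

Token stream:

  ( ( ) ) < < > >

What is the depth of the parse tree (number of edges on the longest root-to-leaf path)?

5

[S [Q ( [S [Q ( )]] )] [S [Q < [S [Q < >]] >]]]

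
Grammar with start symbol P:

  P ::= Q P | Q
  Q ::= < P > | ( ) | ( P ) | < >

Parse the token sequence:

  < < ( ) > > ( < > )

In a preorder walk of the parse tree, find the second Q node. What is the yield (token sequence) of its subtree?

< ( ) >

[P [Q < [P [Q < [P [Q ( )]] >]] >] [P [Q ( [P [Q < >]] )]]]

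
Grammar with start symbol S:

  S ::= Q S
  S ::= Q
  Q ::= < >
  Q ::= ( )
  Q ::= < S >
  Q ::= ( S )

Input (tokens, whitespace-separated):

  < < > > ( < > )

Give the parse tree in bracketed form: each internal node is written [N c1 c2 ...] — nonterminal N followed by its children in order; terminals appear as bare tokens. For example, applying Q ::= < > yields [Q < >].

[S [Q < [S [Q < >]] >] [S [Q ( [S [Q < >]] )]]]

S
Q S
< S > S
< Q > S
< < > > S
< < > > Q
< < > > ( S )
< < > > ( Q )
< < > > ( < > )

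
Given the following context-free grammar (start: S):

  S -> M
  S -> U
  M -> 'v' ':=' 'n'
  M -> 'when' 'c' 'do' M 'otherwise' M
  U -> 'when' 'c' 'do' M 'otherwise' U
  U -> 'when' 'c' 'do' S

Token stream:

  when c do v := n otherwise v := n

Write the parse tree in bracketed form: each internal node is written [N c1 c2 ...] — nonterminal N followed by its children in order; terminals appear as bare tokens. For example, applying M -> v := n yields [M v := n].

S
M
when c do M otherwise M
when c do v := n otherwise M
when c do v := n otherwise v := n

[S [M when c do [M v := n] otherwise [M v := n]]]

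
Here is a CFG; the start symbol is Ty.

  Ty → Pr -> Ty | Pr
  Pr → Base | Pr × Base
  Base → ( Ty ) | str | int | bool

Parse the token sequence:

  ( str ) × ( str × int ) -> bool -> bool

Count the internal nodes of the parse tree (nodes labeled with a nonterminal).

[Ty [Pr [Pr [Base ( [Ty [Pr [Base str]]] )]] × [Base ( [Ty [Pr [Pr [Base str]] × [Base int]]] )]] -> [Ty [Pr [Base bool]] -> [Ty [Pr [Base bool]]]]]

19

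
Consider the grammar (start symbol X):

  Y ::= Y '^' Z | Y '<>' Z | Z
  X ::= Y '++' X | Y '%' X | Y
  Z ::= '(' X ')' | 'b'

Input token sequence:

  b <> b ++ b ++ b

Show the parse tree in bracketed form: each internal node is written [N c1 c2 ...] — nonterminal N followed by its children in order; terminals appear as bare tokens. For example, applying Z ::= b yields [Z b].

[X [Y [Y [Z b]] <> [Z b]] ++ [X [Y [Z b]] ++ [X [Y [Z b]]]]]

X
Y ++ X
Y <> Z ++ X
Z <> Z ++ X
b <> Z ++ X
b <> b ++ X
b <> b ++ Y ++ X
b <> b ++ Z ++ X
b <> b ++ b ++ X
b <> b ++ b ++ Y
b <> b ++ b ++ Z
b <> b ++ b ++ b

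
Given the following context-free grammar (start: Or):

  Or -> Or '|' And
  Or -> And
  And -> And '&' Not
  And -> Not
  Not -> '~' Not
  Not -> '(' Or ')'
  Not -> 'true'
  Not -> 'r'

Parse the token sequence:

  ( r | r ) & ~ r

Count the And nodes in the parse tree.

4

[Or [And [And [Not ( [Or [Or [And [Not r]]] | [And [Not r]]] )]] & [Not ~ [Not r]]]]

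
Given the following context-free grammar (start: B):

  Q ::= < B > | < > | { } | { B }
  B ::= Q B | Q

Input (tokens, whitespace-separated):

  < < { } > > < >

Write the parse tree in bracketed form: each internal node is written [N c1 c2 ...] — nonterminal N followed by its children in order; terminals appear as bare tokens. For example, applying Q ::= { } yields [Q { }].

B
Q B
< B > B
< Q > B
< < B > > B
< < Q > > B
< < { } > > B
< < { } > > Q
< < { } > > < >

[B [Q < [B [Q < [B [Q { }]] >]] >] [B [Q < >]]]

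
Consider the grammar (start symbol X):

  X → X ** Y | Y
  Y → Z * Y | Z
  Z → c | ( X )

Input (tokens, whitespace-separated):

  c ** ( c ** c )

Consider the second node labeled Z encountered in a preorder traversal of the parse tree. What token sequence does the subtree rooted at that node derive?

[X [X [Y [Z c]]] ** [Y [Z ( [X [X [Y [Z c]]] ** [Y [Z c]]] )]]]

( c ** c )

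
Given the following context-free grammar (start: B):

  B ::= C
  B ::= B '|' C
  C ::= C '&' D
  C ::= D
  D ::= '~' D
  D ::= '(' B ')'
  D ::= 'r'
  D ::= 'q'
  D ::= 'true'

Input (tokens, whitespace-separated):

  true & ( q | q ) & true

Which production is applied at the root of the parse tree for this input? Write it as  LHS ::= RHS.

B ::= C

[B [C [C [C [D true]] & [D ( [B [B [C [D q]]] | [C [D q]]] )]] & [D true]]]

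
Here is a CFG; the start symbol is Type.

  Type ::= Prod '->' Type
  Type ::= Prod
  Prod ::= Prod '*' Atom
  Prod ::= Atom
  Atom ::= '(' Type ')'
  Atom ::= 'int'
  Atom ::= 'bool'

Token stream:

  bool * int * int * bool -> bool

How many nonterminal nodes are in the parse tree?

[Type [Prod [Prod [Prod [Prod [Atom bool]] * [Atom int]] * [Atom int]] * [Atom bool]] -> [Type [Prod [Atom bool]]]]

12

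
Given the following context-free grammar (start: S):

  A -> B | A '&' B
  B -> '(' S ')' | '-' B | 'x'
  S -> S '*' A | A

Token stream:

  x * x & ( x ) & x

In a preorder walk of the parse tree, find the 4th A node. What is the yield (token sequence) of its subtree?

x

[S [S [A [B x]]] * [A [A [A [B x]] & [B ( [S [A [B x]]] )]] & [B x]]]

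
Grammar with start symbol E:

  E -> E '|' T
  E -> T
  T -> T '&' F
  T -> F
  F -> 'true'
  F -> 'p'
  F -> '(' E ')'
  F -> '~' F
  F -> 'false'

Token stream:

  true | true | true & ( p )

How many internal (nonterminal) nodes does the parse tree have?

[E [E [E [T [F true]]] | [T [F true]]] | [T [T [F true]] & [F ( [E [T [F p]]] )]]]

14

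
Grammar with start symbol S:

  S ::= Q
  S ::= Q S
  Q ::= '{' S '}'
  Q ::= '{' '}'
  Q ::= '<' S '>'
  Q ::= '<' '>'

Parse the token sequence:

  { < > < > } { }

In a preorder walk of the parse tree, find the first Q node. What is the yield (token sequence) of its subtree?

{ < > < > }

[S [Q { [S [Q < >] [S [Q < >]]] }] [S [Q { }]]]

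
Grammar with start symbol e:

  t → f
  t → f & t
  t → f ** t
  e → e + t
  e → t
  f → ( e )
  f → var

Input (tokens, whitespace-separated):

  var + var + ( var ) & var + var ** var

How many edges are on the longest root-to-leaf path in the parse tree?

7

[e [e [e [e [t [f var]]] + [t [f var]]] + [t [f ( [e [t [f var]]] )] & [t [f var]]]] + [t [f var] ** [t [f var]]]]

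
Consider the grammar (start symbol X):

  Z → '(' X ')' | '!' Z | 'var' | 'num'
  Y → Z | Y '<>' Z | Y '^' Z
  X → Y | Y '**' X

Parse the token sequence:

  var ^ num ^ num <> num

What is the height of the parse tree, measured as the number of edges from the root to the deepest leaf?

[X [Y [Y [Y [Y [Z var]] ^ [Z num]] ^ [Z num]] <> [Z num]]]

6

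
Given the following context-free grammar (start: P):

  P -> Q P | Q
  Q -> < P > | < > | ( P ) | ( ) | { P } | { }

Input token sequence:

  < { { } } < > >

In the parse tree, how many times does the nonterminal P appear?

4

[P [Q < [P [Q { [P [Q { }]] }] [P [Q < >]]] >]]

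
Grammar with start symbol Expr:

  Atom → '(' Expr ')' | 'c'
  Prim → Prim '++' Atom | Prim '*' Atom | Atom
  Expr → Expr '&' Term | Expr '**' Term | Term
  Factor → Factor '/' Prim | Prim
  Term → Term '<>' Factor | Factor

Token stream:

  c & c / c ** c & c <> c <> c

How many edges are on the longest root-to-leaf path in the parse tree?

8

[Expr [Expr [Expr [Expr [Term [Factor [Prim [Atom c]]]]] & [Term [Factor [Factor [Prim [Atom c]]] / [Prim [Atom c]]]]] ** [Term [Factor [Prim [Atom c]]]]] & [Term [Term [Term [Factor [Prim [Atom c]]]] <> [Factor [Prim [Atom c]]]] <> [Factor [Prim [Atom c]]]]]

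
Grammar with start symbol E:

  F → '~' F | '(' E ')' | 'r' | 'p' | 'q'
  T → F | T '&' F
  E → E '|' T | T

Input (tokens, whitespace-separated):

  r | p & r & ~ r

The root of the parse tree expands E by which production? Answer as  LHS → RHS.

E → E '|' T

[E [E [T [F r]]] | [T [T [T [F p]] & [F r]] & [F ~ [F r]]]]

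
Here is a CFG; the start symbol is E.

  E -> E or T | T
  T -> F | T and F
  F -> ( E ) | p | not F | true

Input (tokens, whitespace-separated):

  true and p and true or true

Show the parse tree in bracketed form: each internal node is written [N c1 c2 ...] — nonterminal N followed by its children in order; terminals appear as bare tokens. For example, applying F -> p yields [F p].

E
E or T
T or T
T and F or T
T and F and F or T
F and F and F or T
true and F and F or T
true and p and F or T
true and p and true or T
true and p and true or F
true and p and true or true

[E [E [T [T [T [F true]] and [F p]] and [F true]]] or [T [F true]]]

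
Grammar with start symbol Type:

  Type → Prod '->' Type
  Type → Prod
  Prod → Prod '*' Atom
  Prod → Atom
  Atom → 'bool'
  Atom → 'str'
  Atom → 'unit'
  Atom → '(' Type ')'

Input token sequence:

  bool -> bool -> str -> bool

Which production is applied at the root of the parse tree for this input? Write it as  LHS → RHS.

[Type [Prod [Atom bool]] -> [Type [Prod [Atom bool]] -> [Type [Prod [Atom str]] -> [Type [Prod [Atom bool]]]]]]

Type → Prod '->' Type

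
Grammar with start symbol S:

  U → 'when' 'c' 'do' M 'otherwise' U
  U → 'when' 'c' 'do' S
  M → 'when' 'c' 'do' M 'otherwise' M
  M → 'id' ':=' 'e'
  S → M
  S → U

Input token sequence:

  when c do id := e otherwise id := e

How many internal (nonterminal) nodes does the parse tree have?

[S [M when c do [M id := e] otherwise [M id := e]]]

4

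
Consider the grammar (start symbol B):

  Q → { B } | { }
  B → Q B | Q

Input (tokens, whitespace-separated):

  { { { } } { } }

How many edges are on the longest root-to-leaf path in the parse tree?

6

[B [Q { [B [Q { [B [Q { }]] }] [B [Q { }]]] }]]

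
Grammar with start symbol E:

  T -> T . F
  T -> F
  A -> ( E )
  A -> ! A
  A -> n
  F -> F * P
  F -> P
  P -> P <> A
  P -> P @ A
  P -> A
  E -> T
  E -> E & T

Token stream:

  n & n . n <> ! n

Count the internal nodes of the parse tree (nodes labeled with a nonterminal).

17

[E [E [T [F [P [A n]]]]] & [T [T [F [P [A n]]]] . [F [P [P [A n]] <> [A ! [A n]]]]]]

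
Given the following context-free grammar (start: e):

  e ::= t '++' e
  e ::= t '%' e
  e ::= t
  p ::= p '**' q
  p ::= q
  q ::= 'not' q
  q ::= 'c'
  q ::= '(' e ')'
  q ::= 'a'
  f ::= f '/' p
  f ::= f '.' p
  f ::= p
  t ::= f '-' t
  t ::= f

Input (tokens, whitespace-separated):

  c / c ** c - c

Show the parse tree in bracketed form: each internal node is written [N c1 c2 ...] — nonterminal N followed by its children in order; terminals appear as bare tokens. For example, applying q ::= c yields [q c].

e
t
f - t
f / p - t
p / p - t
q / p - t
c / p - t
c / p ** q - t
c / q ** q - t
c / c ** q - t
c / c ** c - t
c / c ** c - f
c / c ** c - p
c / c ** c - q
c / c ** c - c

[e [t [f [f [p [q c]]] / [p [p [q c]] ** [q c]]] - [t [f [p [q c]]]]]]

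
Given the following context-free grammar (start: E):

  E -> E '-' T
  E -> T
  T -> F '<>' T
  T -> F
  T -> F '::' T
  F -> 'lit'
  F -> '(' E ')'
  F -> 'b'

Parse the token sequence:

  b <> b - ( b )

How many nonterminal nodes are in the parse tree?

[E [E [T [F b] <> [T [F b]]]] - [T [F ( [E [T [F b]]] )]]]

11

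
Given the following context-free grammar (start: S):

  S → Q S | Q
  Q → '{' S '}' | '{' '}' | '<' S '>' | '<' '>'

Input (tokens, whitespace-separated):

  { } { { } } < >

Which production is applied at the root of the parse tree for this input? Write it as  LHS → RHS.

[S [Q { }] [S [Q { [S [Q { }]] }] [S [Q < >]]]]

S → Q S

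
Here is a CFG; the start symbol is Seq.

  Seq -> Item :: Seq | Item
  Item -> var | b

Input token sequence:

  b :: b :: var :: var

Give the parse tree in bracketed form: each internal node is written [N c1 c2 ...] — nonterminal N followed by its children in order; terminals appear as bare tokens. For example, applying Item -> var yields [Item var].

Seq
Item :: Seq
b :: Seq
b :: Item :: Seq
b :: b :: Seq
b :: b :: Item :: Seq
b :: b :: var :: Seq
b :: b :: var :: Item
b :: b :: var :: var

[Seq [Item b] :: [Seq [Item b] :: [Seq [Item var] :: [Seq [Item var]]]]]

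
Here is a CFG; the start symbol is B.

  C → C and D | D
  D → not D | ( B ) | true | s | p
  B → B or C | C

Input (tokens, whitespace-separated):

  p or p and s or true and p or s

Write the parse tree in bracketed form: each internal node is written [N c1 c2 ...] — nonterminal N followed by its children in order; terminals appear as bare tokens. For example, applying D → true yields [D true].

[B [B [B [B [C [D p]]] or [C [C [D p]] and [D s]]] or [C [C [D true]] and [D p]]] or [C [D s]]]

B
B or C
B or C or C
B or C or C or C
C or C or C or C
D or C or C or C
p or C or C or C
p or C and D or C or C
p or D and D or C or C
p or p and D or C or C
p or p and s or C or C
p or p and s or C and D or C
p or p and s or D and D or C
p or p and s or true and D or C
p or p and s or true and p or C
p or p and s or true and p or D
p or p and s or true and p or s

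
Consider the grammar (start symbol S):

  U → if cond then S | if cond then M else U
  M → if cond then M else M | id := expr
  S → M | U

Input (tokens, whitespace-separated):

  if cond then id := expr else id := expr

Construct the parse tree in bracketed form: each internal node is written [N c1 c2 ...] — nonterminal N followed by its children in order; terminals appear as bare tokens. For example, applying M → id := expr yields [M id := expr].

S
M
if cond then M else M
if cond then id := expr else M
if cond then id := expr else id := expr

[S [M if cond then [M id := expr] else [M id := expr]]]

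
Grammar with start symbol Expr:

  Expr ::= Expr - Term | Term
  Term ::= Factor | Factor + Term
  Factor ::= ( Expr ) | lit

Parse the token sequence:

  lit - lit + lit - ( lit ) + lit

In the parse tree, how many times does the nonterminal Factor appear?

6

[Expr [Expr [Expr [Term [Factor lit]]] - [Term [Factor lit] + [Term [Factor lit]]]] - [Term [Factor ( [Expr [Term [Factor lit]]] )] + [Term [Factor lit]]]]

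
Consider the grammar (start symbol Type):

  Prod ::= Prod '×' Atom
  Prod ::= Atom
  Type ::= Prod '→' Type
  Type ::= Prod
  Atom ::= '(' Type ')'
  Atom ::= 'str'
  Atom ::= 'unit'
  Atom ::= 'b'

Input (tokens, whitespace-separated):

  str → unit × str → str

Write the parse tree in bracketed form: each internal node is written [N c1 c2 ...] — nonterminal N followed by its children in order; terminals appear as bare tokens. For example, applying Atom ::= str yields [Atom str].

[Type [Prod [Atom str]] → [Type [Prod [Prod [Atom unit]] × [Atom str]] → [Type [Prod [Atom str]]]]]

Type
Prod → Type
Atom → Type
str → Type
str → Prod → Type
str → Prod × Atom → Type
str → Atom × Atom → Type
str → unit × Atom → Type
str → unit × str → Type
str → unit × str → Prod
str → unit × str → Atom
str → unit × str → str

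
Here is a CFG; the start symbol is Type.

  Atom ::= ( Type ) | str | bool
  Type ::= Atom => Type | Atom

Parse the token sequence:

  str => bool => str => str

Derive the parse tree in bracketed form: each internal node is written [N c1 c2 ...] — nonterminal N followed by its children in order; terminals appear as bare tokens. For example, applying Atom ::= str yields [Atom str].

Type
Atom => Type
str => Type
str => Atom => Type
str => bool => Type
str => bool => Atom => Type
str => bool => str => Type
str => bool => str => Atom
str => bool => str => str

[Type [Atom str] => [Type [Atom bool] => [Type [Atom str] => [Type [Atom str]]]]]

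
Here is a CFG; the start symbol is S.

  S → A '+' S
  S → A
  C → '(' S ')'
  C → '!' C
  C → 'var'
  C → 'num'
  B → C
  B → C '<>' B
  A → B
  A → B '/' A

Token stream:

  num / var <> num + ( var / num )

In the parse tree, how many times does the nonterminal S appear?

[S [A [B [C num]] / [A [B [C var] <> [B [C num]]]]] + [S [A [B [C ( [S [A [B [C var]] / [A [B [C num]]]]] )]]]]]

3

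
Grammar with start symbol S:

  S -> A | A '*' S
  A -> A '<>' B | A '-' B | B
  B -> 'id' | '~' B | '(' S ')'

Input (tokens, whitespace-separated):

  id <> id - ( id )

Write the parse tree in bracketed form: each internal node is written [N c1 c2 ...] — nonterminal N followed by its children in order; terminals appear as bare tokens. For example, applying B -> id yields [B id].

[S [A [A [A [B id]] <> [B id]] - [B ( [S [A [B id]]] )]]]

S
A
A - B
A <> B - B
B <> B - B
id <> B - B
id <> id - B
id <> id - ( S )
id <> id - ( A )
id <> id - ( B )
id <> id - ( id )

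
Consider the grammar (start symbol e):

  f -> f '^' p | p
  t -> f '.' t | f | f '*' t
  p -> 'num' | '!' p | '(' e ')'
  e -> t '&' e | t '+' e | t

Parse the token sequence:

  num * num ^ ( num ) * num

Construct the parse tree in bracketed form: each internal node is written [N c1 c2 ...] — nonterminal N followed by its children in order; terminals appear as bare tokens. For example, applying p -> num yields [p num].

e
t
f * t
p * t
num * t
num * f * t
num * f ^ p * t
num * p ^ p * t
num * num ^ p * t
num * num ^ ( e ) * t
num * num ^ ( t ) * t
num * num ^ ( f ) * t
num * num ^ ( p ) * t
num * num ^ ( num ) * t
num * num ^ ( num ) * f
num * num ^ ( num ) * p
num * num ^ ( num ) * num

[e [t [f [p num]] * [t [f [f [p num]] ^ [p ( [e [t [f [p num]]]] )]] * [t [f [p num]]]]]]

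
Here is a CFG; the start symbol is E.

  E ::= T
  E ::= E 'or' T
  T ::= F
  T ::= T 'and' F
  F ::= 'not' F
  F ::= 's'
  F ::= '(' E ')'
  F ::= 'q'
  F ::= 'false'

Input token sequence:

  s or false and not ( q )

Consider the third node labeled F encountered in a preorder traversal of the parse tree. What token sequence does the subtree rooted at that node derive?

not ( q )

[E [E [T [F s]]] or [T [T [F false]] and [F not [F ( [E [T [F q]]] )]]]]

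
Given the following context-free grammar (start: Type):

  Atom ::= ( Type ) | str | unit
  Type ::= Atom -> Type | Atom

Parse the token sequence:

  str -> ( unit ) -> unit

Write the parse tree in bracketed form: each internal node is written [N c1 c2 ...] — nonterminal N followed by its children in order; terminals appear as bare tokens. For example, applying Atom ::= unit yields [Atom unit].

[Type [Atom str] -> [Type [Atom ( [Type [Atom unit]] )] -> [Type [Atom unit]]]]

Type
Atom -> Type
str -> Type
str -> Atom -> Type
str -> ( Type ) -> Type
str -> ( Atom ) -> Type
str -> ( unit ) -> Type
str -> ( unit ) -> Atom
str -> ( unit ) -> unit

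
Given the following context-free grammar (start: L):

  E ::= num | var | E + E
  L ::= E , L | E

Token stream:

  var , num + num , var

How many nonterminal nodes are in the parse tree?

8

[L [E var] , [L [E [E num] + [E num]] , [L [E var]]]]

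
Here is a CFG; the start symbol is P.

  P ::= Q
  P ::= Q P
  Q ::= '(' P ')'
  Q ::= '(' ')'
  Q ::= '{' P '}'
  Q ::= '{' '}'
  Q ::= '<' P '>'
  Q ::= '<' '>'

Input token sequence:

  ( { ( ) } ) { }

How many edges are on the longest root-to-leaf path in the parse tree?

6

[P [Q ( [P [Q { [P [Q ( )]] }]] )] [P [Q { }]]]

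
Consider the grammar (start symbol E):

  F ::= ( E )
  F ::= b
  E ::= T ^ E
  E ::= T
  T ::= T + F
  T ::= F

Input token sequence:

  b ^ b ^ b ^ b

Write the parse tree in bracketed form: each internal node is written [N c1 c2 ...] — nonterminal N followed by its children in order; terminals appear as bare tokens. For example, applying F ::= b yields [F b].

E
T ^ E
F ^ E
b ^ E
b ^ T ^ E
b ^ F ^ E
b ^ b ^ E
b ^ b ^ T ^ E
b ^ b ^ F ^ E
b ^ b ^ b ^ E
b ^ b ^ b ^ T
b ^ b ^ b ^ F
b ^ b ^ b ^ b

[E [T [F b]] ^ [E [T [F b]] ^ [E [T [F b]] ^ [E [T [F b]]]]]]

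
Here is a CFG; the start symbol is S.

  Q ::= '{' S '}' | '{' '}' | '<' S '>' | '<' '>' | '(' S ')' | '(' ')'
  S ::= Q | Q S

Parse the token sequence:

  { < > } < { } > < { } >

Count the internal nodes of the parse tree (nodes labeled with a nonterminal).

12

[S [Q { [S [Q < >]] }] [S [Q < [S [Q { }]] >] [S [Q < [S [Q { }]] >]]]]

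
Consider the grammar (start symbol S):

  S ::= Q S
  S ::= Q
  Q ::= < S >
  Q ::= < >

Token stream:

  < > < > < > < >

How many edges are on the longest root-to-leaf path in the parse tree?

5

[S [Q < >] [S [Q < >] [S [Q < >] [S [Q < >]]]]]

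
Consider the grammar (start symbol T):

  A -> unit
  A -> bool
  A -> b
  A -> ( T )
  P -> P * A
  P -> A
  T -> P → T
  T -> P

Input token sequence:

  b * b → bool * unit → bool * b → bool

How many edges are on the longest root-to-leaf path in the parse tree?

[T [P [P [A b]] * [A b]] → [T [P [P [A bool]] * [A unit]] → [T [P [P [A bool]] * [A b]] → [T [P [A bool]]]]]]

6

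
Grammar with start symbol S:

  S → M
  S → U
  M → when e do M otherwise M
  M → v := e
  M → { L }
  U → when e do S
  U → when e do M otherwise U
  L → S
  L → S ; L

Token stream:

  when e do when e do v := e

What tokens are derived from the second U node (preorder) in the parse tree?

[S [U when e do [S [U when e do [S [M v := e]]]]]]

when e do v := e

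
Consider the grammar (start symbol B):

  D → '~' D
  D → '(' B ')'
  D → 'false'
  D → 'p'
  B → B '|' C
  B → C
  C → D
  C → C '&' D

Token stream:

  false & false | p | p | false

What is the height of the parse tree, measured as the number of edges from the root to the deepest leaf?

[B [B [B [B [C [C [D false]] & [D false]]] | [C [D p]]] | [C [D p]]] | [C [D false]]]

7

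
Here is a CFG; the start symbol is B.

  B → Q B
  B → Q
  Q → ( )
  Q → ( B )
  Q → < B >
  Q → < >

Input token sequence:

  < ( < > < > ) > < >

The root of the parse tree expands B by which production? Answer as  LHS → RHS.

[B [Q < [B [Q ( [B [Q < >] [B [Q < >]]] )]] >] [B [Q < >]]]

B → Q B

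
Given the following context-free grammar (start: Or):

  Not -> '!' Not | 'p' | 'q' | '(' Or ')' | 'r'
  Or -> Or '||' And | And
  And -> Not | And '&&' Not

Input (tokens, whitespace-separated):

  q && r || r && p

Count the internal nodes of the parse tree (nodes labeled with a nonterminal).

[Or [Or [And [And [Not q]] && [Not r]]] || [And [And [Not r]] && [Not p]]]

10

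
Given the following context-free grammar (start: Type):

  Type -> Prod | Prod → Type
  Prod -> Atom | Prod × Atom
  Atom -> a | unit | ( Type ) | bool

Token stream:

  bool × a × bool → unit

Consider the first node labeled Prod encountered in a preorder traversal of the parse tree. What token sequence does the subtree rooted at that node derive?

bool × a × bool

[Type [Prod [Prod [Prod [Atom bool]] × [Atom a]] × [Atom bool]] → [Type [Prod [Atom unit]]]]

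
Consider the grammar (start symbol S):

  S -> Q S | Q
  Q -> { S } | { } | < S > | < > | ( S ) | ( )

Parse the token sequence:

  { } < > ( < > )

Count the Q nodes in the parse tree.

4

[S [Q { }] [S [Q < >] [S [Q ( [S [Q < >]] )]]]]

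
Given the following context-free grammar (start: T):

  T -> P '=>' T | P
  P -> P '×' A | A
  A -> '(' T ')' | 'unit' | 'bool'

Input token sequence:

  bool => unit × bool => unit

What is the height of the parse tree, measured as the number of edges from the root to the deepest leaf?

[T [P [A bool]] => [T [P [P [A unit]] × [A bool]] => [T [P [A unit]]]]]

5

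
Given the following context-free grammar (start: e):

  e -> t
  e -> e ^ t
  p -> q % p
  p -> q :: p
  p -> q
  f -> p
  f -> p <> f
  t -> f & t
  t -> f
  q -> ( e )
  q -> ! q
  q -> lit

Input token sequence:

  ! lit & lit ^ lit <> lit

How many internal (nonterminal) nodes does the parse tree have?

[e [e [t [f [p [q ! [q lit]]]] & [t [f [p [q lit]]]]]] ^ [t [f [p [q lit]] <> [f [p [q lit]]]]]]

18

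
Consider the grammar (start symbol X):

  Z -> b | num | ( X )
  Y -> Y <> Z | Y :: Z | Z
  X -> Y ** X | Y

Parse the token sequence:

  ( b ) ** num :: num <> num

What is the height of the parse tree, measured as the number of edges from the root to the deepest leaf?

6

[X [Y [Z ( [X [Y [Z b]]] )]] ** [X [Y [Y [Y [Z num]] :: [Z num]] <> [Z num]]]]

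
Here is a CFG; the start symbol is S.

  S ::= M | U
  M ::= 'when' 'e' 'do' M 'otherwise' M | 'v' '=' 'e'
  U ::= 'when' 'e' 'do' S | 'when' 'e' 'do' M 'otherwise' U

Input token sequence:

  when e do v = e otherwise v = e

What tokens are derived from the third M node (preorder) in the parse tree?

[S [M when e do [M v = e] otherwise [M v = e]]]

v = e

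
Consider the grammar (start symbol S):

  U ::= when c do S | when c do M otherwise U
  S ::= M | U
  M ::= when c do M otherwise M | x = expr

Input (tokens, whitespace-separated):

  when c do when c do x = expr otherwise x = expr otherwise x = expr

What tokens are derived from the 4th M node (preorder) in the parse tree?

[S [M when c do [M when c do [M x = expr] otherwise [M x = expr]] otherwise [M x = expr]]]

x = expr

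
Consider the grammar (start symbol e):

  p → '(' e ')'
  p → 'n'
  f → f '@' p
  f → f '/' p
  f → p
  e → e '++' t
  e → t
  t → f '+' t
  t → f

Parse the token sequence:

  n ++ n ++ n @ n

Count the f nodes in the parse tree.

[e [e [e [t [f [p n]]]] ++ [t [f [p n]]]] ++ [t [f [f [p n]] @ [p n]]]]

4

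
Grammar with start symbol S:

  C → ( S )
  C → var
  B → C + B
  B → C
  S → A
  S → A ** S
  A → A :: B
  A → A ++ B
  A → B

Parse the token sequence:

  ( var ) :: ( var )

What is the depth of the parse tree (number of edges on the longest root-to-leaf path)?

9

[S [A [A [B [C ( [S [A [B [C var]]]] )]]] :: [B [C ( [S [A [B [C var]]]] )]]]]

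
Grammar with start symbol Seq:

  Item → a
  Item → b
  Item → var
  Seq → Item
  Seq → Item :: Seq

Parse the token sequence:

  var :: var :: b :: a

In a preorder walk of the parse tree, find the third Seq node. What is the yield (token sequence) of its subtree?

b :: a

[Seq [Item var] :: [Seq [Item var] :: [Seq [Item b] :: [Seq [Item a]]]]]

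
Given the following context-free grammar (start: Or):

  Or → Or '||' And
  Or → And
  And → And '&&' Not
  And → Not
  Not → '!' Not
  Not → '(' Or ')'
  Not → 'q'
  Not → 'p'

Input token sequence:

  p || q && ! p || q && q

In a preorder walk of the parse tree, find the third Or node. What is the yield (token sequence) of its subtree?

p

[Or [Or [Or [And [Not p]]] || [And [And [Not q]] && [Not ! [Not p]]]] || [And [And [Not q]] && [Not q]]]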